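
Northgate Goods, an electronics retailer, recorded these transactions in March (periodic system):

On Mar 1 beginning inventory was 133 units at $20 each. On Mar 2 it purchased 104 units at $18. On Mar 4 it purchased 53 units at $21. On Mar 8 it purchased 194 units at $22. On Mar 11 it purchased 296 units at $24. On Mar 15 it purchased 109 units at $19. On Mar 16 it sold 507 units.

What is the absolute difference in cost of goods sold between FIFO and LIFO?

FIFO COGS: 133 @ $20 + 104 @ $18 + 53 @ $21 + 194 @ $22 + 23 @ $24 = $10,465
LIFO COGS: 109 @ $19 + 296 @ $24 + 102 @ $22 = $11,419
Difference = |$10,465 − $11,419| = $954

$954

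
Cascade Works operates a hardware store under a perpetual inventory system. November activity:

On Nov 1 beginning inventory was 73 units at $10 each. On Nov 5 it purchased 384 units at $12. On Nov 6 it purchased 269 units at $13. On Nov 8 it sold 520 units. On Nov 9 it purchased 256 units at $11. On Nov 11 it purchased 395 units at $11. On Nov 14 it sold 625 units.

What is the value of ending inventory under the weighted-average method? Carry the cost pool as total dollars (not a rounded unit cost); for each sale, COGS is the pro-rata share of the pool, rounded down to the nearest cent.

Ending inventory = $2,617.22

After Nov 1: 73 on hand, pool $730.00 (≈ $10.0000 each)
After Nov 5: 457 on hand, pool $5,338.00 (≈ $11.6805 each)
After Nov 6: 726 on hand, pool $8,835.00 (≈ $12.1694 each)
Nov 8, sell 520: 520/726 × $8,835.00 → $6,328.09
After Nov 9: 462 on hand, pool $5,322.91 (≈ $11.5215 each)
After Nov 11: 857 on hand, pool $9,667.91 (≈ $11.2811 each)
Nov 14, sell 625: 625/857 × $9,667.91 → $7,050.69
Total COGS = $6,328.09 + $7,050.69 = $13,378.78
Ending inventory (cost pool remaining) = $2,617.22
Check: goods available $15,996.00 = COGS $13,378.78 + ending $2,617.22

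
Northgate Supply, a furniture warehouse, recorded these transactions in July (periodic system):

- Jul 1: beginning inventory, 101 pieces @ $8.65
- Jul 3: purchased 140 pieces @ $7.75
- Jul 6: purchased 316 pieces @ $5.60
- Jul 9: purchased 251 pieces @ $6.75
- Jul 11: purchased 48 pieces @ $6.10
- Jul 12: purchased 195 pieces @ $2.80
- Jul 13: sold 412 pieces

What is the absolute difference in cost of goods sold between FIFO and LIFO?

$936.70

FIFO COGS: 101 @ $8.65 + 140 @ $7.75 + 171 @ $5.60 = $2,916.25
LIFO COGS: 195 @ $2.80 + 48 @ $6.10 + 169 @ $6.75 = $1,979.55
Difference = |$2,916.25 − $1,979.55| = $936.70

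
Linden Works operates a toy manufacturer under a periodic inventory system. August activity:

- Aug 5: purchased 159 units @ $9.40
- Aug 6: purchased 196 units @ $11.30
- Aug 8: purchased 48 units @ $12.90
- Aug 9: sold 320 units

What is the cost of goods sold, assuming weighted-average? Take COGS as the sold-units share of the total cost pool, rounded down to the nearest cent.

COGS = $3,437.10

Aug 9, sell 320: 320/403 × $4,328.60 → $3,437.10
Ending inventory (cost pool remaining) = $891.50
Check: goods available $4,328.60 = COGS $3,437.10 + ending $891.50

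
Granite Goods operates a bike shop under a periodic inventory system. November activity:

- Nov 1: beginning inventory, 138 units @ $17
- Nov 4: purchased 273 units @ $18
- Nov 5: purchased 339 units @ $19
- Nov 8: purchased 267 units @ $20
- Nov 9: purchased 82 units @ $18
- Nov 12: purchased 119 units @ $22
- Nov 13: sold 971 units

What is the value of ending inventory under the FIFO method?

Nov 13, 971 sold [FIFO — oldest first]: 138 @ $17 + 273 @ $18 + 339 @ $19 + 221 @ $20 = $18,121
Ending inventory: 46 @ $20 + 82 @ $18 + 119 @ $22 = $5,014
Check: goods available $23,135 = COGS $18,121 + ending $5,014

Ending inventory = $5,014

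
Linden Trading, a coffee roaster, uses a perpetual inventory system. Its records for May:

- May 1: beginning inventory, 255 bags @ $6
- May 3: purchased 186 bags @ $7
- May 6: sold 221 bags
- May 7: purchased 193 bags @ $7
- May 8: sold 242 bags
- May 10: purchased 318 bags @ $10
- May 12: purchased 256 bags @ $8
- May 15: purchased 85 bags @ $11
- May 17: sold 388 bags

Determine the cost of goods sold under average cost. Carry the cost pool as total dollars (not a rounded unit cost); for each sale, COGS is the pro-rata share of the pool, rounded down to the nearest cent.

COGS = $6,454.62

After May 1: 255 on hand, pool $1,530.00 (≈ $6.0000 each)
After May 3: 441 on hand, pool $2,832.00 (≈ $6.4218 each)
May 6, sell 221: 221/441 × $2,832.00 → $1,419.21
After May 7: 413 on hand, pool $2,763.79 (≈ $6.6920 each)
May 8, sell 242: 242/413 × $2,763.79 → $1,619.46
After May 10: 489 on hand, pool $4,324.33 (≈ $8.8432 each)
After May 12: 745 on hand, pool $6,372.33 (≈ $8.5535 each)
After May 15: 830 on hand, pool $7,307.33 (≈ $8.8040 each)
May 17, sell 388: 388/830 × $7,307.33 → $3,415.95
Total COGS = $1,419.21 + $1,619.46 + $3,415.95 = $6,454.62
Ending inventory (cost pool remaining) = $3,891.38
Check: goods available $10,346.00 = COGS $6,454.62 + ending $3,891.38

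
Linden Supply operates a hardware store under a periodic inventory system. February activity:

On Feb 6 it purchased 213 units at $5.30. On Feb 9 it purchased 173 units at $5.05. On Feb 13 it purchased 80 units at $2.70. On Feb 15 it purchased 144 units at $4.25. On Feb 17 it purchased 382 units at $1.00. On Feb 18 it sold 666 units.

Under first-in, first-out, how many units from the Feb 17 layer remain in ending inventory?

326

Feb 18, 666 sold [FIFO — oldest first]: 213 @ $5.30 + 173 @ $5.05 + 80 @ $2.70 + 144 @ $4.25 + 56 @ $1.00 = $2,886.55
Ending inventory: 326 @ $1.00 = $326.00
Check: goods available $3,212.55 = COGS $2,886.55 + ending $326.00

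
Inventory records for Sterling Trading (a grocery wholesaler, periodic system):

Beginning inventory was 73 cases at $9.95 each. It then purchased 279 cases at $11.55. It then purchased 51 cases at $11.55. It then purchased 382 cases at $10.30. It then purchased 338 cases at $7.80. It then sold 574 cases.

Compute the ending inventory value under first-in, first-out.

Sale 1 (574) [FIFO — oldest first]: 73 @ $9.95 + 279 @ $11.55 + 51 @ $11.55 + 171 @ $10.30 = $6,299.15
Ending inventory: 211 @ $10.30 + 338 @ $7.80 = $4,809.70
Check: goods available $11,108.85 = COGS $6,299.15 + ending $4,809.70

Ending inventory = $4,809.70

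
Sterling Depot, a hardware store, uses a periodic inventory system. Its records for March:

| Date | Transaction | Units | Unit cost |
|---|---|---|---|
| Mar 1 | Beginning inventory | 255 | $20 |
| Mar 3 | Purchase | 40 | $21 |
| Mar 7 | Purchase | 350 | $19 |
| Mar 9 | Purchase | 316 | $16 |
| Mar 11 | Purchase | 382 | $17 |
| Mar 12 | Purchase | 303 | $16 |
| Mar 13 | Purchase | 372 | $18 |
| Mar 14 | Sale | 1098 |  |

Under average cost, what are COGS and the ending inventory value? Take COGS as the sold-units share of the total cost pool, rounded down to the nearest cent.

COGS = $19,415.77; ending inventory = $16,268.23

Mar 14, sell 1098: 1098/2018 × $35,684.00 → $19,415.77
Ending inventory (cost pool remaining) = $16,268.23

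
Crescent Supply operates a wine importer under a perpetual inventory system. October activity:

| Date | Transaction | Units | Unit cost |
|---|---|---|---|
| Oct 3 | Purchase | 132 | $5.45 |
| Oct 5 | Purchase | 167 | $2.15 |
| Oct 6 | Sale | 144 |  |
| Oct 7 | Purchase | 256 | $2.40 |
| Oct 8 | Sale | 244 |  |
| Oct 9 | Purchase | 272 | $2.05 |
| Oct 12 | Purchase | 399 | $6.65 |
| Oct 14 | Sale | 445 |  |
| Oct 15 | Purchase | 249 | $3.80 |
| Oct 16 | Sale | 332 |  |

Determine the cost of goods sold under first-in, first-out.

COGS = $4,498.15

Oct 6, 144 sold [FIFO — oldest first]: 132 @ $5.45 + 12 @ $2.15 = $745.20
Oct 8, 244 sold [FIFO — oldest first]: 155 @ $2.15 + 89 @ $2.40 = $546.85
Oct 14, 445 sold [FIFO — oldest first]: 167 @ $2.40 + 272 @ $2.05 + 6 @ $6.65 = $998.30
Oct 16, 332 sold [FIFO — oldest first]: 332 @ $6.65 = $2,207.80
Total COGS = $745.20 + $546.85 + $998.30 + $2,207.80 = $4,498.15
Ending inventory: 61 @ $6.65 + 249 @ $3.80 = $1,351.85
Check: goods available $5,850.00 = COGS $4,498.15 + ending $1,351.85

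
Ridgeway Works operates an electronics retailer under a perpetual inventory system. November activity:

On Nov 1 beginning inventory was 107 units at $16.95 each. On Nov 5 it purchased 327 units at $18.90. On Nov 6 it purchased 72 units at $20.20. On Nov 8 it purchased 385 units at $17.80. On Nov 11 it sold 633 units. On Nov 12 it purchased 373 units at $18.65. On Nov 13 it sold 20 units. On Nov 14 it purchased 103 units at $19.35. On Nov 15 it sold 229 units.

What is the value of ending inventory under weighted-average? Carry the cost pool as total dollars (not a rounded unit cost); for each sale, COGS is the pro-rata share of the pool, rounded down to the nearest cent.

After Nov 1: 107 on hand, pool $1,813.65 (≈ $16.9500 each)
After Nov 5: 434 on hand, pool $7,993.95 (≈ $18.4192 each)
After Nov 6: 506 on hand, pool $9,448.35 (≈ $18.6726 each)
After Nov 8: 891 on hand, pool $16,301.35 (≈ $18.2956 each)
Nov 11, sell 633: 633/891 × $16,301.35 → $11,581.09
After Nov 12: 631 on hand, pool $11,676.71 (≈ $18.5051 each)
Nov 13, sell 20: 20/631 × $11,676.71 → $370.10
After Nov 14: 714 on hand, pool $13,299.66 (≈ $18.6270 each)
Nov 15, sell 229: 229/714 × $13,299.66 → $4,265.57
Total COGS = $11,581.09 + $370.10 + $4,265.57 = $16,216.76
Ending inventory (cost pool remaining) = $9,034.09

Ending inventory = $9,034.09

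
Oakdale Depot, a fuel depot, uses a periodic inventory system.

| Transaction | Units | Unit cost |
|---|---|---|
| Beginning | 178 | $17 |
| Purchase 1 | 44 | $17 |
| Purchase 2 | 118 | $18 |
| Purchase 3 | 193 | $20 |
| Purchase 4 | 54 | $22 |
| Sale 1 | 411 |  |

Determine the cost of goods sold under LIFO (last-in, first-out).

COGS = $7,954

Sale 1 (411) [LIFO — newest first]: 54 @ $22 + 193 @ $20 + 118 @ $18 + 44 @ $17 + 2 @ $17 = $7,954
Ending inventory: 176 @ $17 = $2,992
Check: goods available $10,946 = COGS $7,954 + ending $2,992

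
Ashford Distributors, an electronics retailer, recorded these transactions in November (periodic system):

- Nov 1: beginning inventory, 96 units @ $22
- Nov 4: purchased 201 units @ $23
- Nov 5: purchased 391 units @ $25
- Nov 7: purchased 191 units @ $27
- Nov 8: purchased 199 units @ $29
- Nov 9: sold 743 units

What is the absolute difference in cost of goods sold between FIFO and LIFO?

FIFO COGS: 96 @ $22 + 201 @ $23 + 391 @ $25 + 55 @ $27 = $17,995
LIFO COGS: 199 @ $29 + 191 @ $27 + 353 @ $25 = $19,753
Difference = |$17,995 − $19,753| = $1,758

$1,758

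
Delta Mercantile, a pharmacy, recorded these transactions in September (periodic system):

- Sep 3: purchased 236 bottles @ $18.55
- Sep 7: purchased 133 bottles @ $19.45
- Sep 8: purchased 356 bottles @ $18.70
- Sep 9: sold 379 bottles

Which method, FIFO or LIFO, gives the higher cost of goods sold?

FIFO

FIFO COGS: 236 @ $18.55 + 133 @ $19.45 + 10 @ $18.70 = $7,151.65
LIFO COGS: 356 @ $18.70 + 23 @ $19.45 = $7,104.55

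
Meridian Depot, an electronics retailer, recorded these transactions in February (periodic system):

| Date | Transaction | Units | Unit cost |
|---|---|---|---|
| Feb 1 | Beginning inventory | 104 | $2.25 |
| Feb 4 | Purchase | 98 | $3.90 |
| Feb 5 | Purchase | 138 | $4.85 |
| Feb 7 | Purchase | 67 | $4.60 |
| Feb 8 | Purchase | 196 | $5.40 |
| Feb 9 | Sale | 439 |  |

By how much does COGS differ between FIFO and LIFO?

$417.60

FIFO COGS: 104 @ $2.25 + 98 @ $3.90 + 138 @ $4.85 + 67 @ $4.60 + 32 @ $5.40 = $1,766.50
LIFO COGS: 196 @ $5.40 + 67 @ $4.60 + 138 @ $4.85 + 38 @ $3.90 = $2,184.10
Difference = |$1,766.50 − $2,184.10| = $417.60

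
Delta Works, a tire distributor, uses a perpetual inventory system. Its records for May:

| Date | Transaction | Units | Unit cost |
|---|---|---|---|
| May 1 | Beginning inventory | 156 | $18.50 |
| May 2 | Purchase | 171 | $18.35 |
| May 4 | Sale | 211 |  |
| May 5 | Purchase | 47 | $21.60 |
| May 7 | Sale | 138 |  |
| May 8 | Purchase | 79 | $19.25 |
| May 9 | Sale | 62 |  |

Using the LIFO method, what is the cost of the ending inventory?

Ending inventory = $789.75

May 4, 211 sold [LIFO — newest first]: 171 @ $18.35 + 40 @ $18.50 = $3,877.85
May 7, 138 sold [LIFO — newest first]: 47 @ $21.60 + 91 @ $18.50 = $2,698.70
May 9, 62 sold [LIFO — newest first]: 62 @ $19.25 = $1,193.50
Total COGS = $3,877.85 + $2,698.70 + $1,193.50 = $7,770.05
Ending inventory: 25 @ $18.50 + 17 @ $19.25 = $789.75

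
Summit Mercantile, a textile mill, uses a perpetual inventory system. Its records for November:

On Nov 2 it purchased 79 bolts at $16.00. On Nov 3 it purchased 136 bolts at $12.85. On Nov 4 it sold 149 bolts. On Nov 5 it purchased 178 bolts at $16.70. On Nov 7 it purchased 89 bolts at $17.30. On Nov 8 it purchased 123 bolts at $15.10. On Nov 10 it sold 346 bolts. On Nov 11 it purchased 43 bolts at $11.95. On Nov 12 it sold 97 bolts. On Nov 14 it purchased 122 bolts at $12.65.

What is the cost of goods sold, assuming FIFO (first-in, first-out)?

COGS = $9,184.90

Nov 4, 149 sold [FIFO — oldest first]: 79 @ $16.00 + 70 @ $12.85 = $2,163.50
Nov 10, 346 sold [FIFO — oldest first]: 66 @ $12.85 + 178 @ $16.70 + 89 @ $17.30 + 13 @ $15.10 = $5,556.70
Nov 12, 97 sold [FIFO — oldest first]: 97 @ $15.10 = $1,464.70
Total COGS = $2,163.50 + $5,556.70 + $1,464.70 = $9,184.90
Ending inventory: 13 @ $15.10 + 43 @ $11.95 + 122 @ $12.65 = $2,253.45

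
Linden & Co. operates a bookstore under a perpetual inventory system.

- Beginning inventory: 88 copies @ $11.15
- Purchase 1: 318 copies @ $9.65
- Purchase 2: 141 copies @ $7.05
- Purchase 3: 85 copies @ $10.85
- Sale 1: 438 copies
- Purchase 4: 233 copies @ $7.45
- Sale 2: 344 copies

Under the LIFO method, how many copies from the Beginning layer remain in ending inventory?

Sale 1 (438) [LIFO — newest first]: 85 @ $10.85 + 141 @ $7.05 + 212 @ $9.65 = $3,962.10
Sale 2 (344) [LIFO — newest first]: 233 @ $7.45 + 106 @ $9.65 + 5 @ $11.15 = $2,814.50
Total COGS = $3,962.10 + $2,814.50 = $6,776.60
Ending inventory: 83 @ $11.15 = $925.45

83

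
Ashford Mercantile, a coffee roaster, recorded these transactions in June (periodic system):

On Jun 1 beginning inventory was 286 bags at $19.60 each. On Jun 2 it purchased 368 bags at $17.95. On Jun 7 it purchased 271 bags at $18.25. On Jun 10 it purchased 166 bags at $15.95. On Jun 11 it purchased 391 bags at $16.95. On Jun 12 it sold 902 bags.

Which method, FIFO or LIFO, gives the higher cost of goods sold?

FIFO

FIFO COGS: 286 @ $19.60 + 368 @ $17.95 + 248 @ $18.25 = $16,737.20
LIFO COGS: 391 @ $16.95 + 166 @ $15.95 + 271 @ $18.25 + 74 @ $17.95 = $15,549.20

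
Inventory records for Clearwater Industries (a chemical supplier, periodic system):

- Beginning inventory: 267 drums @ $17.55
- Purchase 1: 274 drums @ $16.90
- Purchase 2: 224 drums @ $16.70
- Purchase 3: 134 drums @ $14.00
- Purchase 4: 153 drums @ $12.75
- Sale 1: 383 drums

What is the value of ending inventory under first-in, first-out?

Ending inventory = $10,237.75

Sale 1 (383) [FIFO — oldest first]: 267 @ $17.55 + 116 @ $16.90 = $6,646.25
Ending inventory: 158 @ $16.90 + 224 @ $16.70 + 134 @ $14.00 + 153 @ $12.75 = $10,237.75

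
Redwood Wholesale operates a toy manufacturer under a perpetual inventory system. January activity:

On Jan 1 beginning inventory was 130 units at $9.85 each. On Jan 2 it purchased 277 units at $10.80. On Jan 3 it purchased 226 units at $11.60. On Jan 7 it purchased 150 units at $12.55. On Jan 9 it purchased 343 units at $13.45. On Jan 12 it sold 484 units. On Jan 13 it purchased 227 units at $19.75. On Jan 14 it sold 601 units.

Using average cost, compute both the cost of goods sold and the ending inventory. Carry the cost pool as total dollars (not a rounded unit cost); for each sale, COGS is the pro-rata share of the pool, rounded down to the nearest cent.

COGS = $14,135.77; ending inventory = $3,737.03

After Jan 1: 130 on hand, pool $1,280.50 (≈ $9.8500 each)
After Jan 2: 407 on hand, pool $4,272.10 (≈ $10.4966 each)
After Jan 3: 633 on hand, pool $6,893.70 (≈ $10.8905 each)
After Jan 7: 783 on hand, pool $8,776.20 (≈ $11.2084 each)
After Jan 9: 1126 on hand, pool $13,389.55 (≈ $11.8913 each)
Jan 12, sell 484: 484/1126 × $13,389.55 → $5,755.36
After Jan 13: 869 on hand, pool $12,117.44 (≈ $13.9441 each)
Jan 14, sell 601: 601/869 × $12,117.44 → $8,380.41
Total COGS = $5,755.36 + $8,380.41 = $14,135.77
Ending inventory (cost pool remaining) = $3,737.03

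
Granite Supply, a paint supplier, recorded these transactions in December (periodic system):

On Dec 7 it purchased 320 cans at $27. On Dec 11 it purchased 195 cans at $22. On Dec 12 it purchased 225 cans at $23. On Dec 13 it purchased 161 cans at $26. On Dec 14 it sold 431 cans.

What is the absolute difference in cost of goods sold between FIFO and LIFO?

$731

FIFO COGS: 320 @ $27 + 111 @ $22 = $11,082
LIFO COGS: 161 @ $26 + 225 @ $23 + 45 @ $22 = $10,351
Difference = |$11,082 − $10,351| = $731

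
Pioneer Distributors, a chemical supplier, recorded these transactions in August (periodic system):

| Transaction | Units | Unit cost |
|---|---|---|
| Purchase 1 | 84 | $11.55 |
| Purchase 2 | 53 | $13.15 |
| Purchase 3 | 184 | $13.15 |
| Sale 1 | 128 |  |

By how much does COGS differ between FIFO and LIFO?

FIFO COGS: 84 @ $11.55 + 44 @ $13.15 = $1,548.80
LIFO COGS: 128 @ $13.15 = $1,683.20
Difference = |$1,548.80 − $1,683.20| = $134.40

$134.40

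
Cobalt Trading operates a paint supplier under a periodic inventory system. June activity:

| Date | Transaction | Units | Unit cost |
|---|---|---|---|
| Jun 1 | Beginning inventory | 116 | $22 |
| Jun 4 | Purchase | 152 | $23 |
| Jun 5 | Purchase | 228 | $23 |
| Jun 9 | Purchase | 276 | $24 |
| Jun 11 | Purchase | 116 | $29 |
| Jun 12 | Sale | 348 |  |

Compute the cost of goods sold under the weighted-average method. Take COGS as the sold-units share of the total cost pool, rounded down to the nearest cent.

COGS = $8,339.45

Jun 12, sell 348: 348/888 × $21,280.00 → $8,339.45
Ending inventory (cost pool remaining) = $12,940.55
Check: goods available $21,280.00 = COGS $8,339.45 + ending $12,940.55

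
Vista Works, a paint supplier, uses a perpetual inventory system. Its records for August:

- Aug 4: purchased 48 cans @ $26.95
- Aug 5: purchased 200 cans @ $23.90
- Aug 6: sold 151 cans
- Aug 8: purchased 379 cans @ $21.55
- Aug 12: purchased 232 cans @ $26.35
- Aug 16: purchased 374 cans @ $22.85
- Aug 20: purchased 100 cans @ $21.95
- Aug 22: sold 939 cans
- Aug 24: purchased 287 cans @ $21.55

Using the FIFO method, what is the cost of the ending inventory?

Ending inventory = $11,647.40

Aug 6, 151 sold [FIFO — oldest first]: 48 @ $26.95 + 103 @ $23.90 = $3,755.30
Aug 22, 939 sold [FIFO — oldest first]: 97 @ $23.90 + 379 @ $21.55 + 232 @ $26.35 + 231 @ $22.85 = $21,877.30
Total COGS = $3,755.30 + $21,877.30 = $25,632.60
Ending inventory: 143 @ $22.85 + 100 @ $21.95 + 287 @ $21.55 = $11,647.40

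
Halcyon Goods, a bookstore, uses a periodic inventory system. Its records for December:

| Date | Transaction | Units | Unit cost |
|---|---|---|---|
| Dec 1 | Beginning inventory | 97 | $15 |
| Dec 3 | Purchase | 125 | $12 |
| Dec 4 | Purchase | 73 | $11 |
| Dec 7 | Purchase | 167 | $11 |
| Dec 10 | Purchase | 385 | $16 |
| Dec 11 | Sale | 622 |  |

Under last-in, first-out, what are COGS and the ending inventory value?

COGS = $8,767; ending inventory = $2,988

Dec 11, 622 sold [LIFO — newest first]: 385 @ $16 + 167 @ $11 + 70 @ $11 = $8,767
Ending inventory: 97 @ $15 + 125 @ $12 + 3 @ $11 = $2,988
Check: goods available $11,755 = COGS $8,767 + ending $2,988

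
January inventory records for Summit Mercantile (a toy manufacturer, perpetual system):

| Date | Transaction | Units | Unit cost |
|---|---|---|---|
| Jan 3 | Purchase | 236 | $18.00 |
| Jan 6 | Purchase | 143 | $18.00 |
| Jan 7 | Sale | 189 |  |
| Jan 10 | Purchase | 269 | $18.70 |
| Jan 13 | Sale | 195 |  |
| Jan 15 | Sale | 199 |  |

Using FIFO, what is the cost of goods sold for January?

COGS = $10,636.80

Jan 7, 189 sold [FIFO — oldest first]: 189 @ $18.00 = $3,402.00
Jan 13, 195 sold [FIFO — oldest first]: 47 @ $18.00 + 143 @ $18.00 + 5 @ $18.70 = $3,513.50
Jan 15, 199 sold [FIFO — oldest first]: 199 @ $18.70 = $3,721.30
Total COGS = $3,402.00 + $3,513.50 + $3,721.30 = $10,636.80
Ending inventory: 65 @ $18.70 = $1,215.50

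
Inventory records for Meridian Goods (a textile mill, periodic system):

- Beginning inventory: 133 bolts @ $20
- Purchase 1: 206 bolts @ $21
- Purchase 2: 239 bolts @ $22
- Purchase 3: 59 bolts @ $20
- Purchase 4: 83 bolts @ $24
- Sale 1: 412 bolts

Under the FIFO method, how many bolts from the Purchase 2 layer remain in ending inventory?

Sale 1 (412) [FIFO — oldest first]: 133 @ $20 + 206 @ $21 + 73 @ $22 = $8,592
Ending inventory: 166 @ $22 + 59 @ $20 + 83 @ $24 = $6,824
Check: goods available $15,416 = COGS $8,592 + ending $6,824

166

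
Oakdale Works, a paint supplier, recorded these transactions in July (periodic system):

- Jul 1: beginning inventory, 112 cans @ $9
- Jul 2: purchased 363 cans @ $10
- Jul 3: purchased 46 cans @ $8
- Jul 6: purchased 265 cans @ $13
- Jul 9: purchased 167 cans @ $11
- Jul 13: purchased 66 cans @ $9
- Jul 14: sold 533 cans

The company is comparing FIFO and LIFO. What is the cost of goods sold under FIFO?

FIFO COGS: 112 @ $9 + 363 @ $10 + 46 @ $8 + 12 @ $13 = $5,162
LIFO COGS: 66 @ $9 + 167 @ $11 + 265 @ $13 + 35 @ $8 = $6,156

COGS = $5,162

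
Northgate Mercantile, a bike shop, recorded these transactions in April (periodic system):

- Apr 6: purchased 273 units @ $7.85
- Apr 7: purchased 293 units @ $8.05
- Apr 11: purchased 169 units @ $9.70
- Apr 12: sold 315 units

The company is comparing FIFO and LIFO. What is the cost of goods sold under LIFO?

COGS = $2,814.60

FIFO COGS: 273 @ $7.85 + 42 @ $8.05 = $2,481.15
LIFO COGS: 169 @ $9.70 + 146 @ $8.05 = $2,814.60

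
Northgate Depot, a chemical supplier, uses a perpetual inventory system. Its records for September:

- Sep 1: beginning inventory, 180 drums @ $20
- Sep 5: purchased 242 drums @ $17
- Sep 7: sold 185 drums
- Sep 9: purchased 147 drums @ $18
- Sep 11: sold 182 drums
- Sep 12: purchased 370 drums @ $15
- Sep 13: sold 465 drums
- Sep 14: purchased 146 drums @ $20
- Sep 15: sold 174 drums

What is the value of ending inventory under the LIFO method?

Sep 7, 185 sold [LIFO — newest first]: 185 @ $17 = $3,145
Sep 11, 182 sold [LIFO — newest first]: 147 @ $18 + 35 @ $17 = $3,241
Sep 13, 465 sold [LIFO — newest first]: 370 @ $15 + 22 @ $17 + 73 @ $20 = $7,384
Sep 15, 174 sold [LIFO — newest first]: 146 @ $20 + 28 @ $20 = $3,480
Total COGS = $3,145 + $3,241 + $7,384 + $3,480 = $17,250
Ending inventory: 79 @ $20 = $1,580

Ending inventory = $1,580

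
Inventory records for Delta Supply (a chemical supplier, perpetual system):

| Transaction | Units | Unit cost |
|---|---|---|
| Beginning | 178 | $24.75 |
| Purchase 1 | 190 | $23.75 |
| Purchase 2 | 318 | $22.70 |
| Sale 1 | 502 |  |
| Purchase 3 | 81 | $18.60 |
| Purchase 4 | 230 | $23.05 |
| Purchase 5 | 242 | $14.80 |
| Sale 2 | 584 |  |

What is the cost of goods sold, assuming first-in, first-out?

Sale 1 (502) [FIFO — oldest first]: 178 @ $24.75 + 190 @ $23.75 + 134 @ $22.70 = $11,959.80
Sale 2 (584) [FIFO — oldest first]: 184 @ $22.70 + 81 @ $18.60 + 230 @ $23.05 + 89 @ $14.80 = $12,302.10
Total COGS = $11,959.80 + $12,302.10 = $24,261.90
Ending inventory: 153 @ $14.80 = $2,264.40

COGS = $24,261.90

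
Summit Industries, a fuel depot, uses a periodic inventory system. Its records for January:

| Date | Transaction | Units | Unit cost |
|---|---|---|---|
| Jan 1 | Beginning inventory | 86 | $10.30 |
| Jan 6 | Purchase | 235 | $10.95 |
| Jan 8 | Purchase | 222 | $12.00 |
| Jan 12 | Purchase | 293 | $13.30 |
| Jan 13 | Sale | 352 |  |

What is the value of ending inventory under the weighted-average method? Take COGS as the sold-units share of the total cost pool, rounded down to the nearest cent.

Jan 13, sell 352: 352/836 × $10,019.95 → $4,218.92
Ending inventory (cost pool remaining) = $5,801.03

Ending inventory = $5,801.03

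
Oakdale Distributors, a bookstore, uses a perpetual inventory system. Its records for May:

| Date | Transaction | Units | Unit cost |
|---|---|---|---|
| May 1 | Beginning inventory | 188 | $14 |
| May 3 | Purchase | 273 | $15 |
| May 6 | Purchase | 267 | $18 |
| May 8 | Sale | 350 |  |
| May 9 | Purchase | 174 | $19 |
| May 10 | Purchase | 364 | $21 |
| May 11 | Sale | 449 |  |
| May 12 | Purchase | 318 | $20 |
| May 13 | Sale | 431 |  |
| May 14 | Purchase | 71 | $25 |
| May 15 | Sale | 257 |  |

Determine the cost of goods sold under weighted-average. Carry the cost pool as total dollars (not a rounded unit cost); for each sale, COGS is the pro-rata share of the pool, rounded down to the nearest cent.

COGS = $27,243.23

After May 1: 188 on hand, pool $2,632.00 (≈ $14.0000 each)
After May 3: 461 on hand, pool $6,727.00 (≈ $14.5922 each)
After May 6: 728 on hand, pool $11,533.00 (≈ $15.8420 each)
May 8, sell 350: 350/728 × $11,533.00 → $5,544.71
After May 9: 552 on hand, pool $9,294.29 (≈ $16.8375 each)
After May 10: 916 on hand, pool $16,938.29 (≈ $18.4916 each)
May 11, sell 449: 449/916 × $16,938.29 → $8,302.72
After May 12: 785 on hand, pool $14,995.57 (≈ $19.1026 each)
May 13, sell 431: 431/785 × $14,995.57 → $8,233.23
After May 14: 425 on hand, pool $8,537.34 (≈ $20.0879 each)
May 15, sell 257: 257/425 × $8,537.34 → $5,162.57
Total COGS = $5,544.71 + $8,302.72 + $8,233.23 + $5,162.57 = $27,243.23
Ending inventory (cost pool remaining) = $3,374.77
Check: goods available $30,618.00 = COGS $27,243.23 + ending $3,374.77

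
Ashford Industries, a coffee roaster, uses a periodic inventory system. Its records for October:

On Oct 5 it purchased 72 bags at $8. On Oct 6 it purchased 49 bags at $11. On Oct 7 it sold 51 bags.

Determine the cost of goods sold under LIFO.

COGS = $555

Oct 7, 51 sold [LIFO — newest first]: 49 @ $11 + 2 @ $8 = $555
Ending inventory: 70 @ $8 = $560
Check: goods available $1,115 = COGS $555 + ending $560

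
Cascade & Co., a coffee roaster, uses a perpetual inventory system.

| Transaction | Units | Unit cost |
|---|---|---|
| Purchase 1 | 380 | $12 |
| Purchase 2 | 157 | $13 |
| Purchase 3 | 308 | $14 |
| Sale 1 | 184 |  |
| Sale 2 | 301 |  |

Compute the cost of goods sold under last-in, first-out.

Sale 1 (184) [LIFO — newest first]: 184 @ $14 = $2,576
Sale 2 (301) [LIFO — newest first]: 124 @ $14 + 157 @ $13 + 20 @ $12 = $4,017
Total COGS = $2,576 + $4,017 = $6,593
Ending inventory: 360 @ $12 = $4,320

COGS = $6,593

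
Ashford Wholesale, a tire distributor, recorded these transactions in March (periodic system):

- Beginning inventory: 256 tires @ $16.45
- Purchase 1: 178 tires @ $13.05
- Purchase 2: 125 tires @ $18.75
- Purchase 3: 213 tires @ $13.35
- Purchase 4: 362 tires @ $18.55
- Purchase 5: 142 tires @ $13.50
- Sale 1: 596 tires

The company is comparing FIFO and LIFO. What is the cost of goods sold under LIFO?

FIFO COGS: 256 @ $16.45 + 178 @ $13.05 + 125 @ $18.75 + 37 @ $13.35 = $9,371.80
LIFO COGS: 142 @ $13.50 + 362 @ $18.55 + 92 @ $13.35 = $9,860.30

COGS = $9,860.30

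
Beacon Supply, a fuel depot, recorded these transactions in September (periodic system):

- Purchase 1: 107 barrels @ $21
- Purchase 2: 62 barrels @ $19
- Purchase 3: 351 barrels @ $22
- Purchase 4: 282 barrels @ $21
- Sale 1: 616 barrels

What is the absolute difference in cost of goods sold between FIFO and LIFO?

$107

FIFO COGS: 107 @ $21 + 62 @ $19 + 351 @ $22 + 96 @ $21 = $13,163
LIFO COGS: 282 @ $21 + 334 @ $22 = $13,270
Difference = |$13,163 − $13,270| = $107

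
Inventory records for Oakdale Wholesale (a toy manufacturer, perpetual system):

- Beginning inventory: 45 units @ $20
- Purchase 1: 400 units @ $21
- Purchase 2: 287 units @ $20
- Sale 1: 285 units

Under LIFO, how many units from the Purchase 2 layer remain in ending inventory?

2

Sale 1 (285) [LIFO — newest first]: 285 @ $20 = $5,700
Ending inventory: 45 @ $20 + 400 @ $21 + 2 @ $20 = $9,340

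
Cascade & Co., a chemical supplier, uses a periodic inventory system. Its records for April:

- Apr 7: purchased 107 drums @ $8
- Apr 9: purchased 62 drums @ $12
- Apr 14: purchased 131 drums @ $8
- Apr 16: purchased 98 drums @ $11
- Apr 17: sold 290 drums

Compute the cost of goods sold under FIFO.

Apr 17, 290 sold [FIFO — oldest first]: 107 @ $8 + 62 @ $12 + 121 @ $8 = $2,568
Ending inventory: 10 @ $8 + 98 @ $11 = $1,158

COGS = $2,568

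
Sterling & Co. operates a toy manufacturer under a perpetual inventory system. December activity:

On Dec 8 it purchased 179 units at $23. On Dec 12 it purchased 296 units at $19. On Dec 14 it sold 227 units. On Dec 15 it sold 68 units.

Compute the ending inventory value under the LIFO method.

Dec 14, 227 sold [LIFO — newest first]: 227 @ $19 = $4,313
Dec 15, 68 sold [LIFO — newest first]: 68 @ $19 = $1,292
Total COGS = $4,313 + $1,292 = $5,605
Ending inventory: 179 @ $23 + 1 @ $19 = $4,136
Check: goods available $9,741 = COGS $5,605 + ending $4,136

Ending inventory = $4,136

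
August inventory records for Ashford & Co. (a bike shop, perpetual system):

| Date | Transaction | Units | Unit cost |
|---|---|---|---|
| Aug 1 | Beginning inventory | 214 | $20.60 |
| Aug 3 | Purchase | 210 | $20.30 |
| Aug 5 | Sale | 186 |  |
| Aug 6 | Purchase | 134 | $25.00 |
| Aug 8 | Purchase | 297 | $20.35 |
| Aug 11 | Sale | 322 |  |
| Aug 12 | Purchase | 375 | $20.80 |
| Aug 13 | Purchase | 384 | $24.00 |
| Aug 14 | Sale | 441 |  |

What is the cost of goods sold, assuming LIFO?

Aug 5, 186 sold [LIFO — newest first]: 186 @ $20.30 = $3,775.80
Aug 11, 322 sold [LIFO — newest first]: 297 @ $20.35 + 25 @ $25.00 = $6,668.95
Aug 14, 441 sold [LIFO — newest first]: 384 @ $24.00 + 57 @ $20.80 = $10,401.60
Total COGS = $3,775.80 + $6,668.95 + $10,401.60 = $20,846.35
Ending inventory: 214 @ $20.60 + 24 @ $20.30 + 109 @ $25.00 + 318 @ $20.80 = $14,235.00

COGS = $20,846.35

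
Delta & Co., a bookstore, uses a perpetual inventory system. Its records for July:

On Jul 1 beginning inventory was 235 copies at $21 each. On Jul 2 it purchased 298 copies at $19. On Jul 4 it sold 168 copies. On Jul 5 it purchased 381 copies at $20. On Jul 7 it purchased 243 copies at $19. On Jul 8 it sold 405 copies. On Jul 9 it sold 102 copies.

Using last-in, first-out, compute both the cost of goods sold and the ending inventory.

COGS = $13,089; ending inventory = $9,745

Jul 4, 168 sold [LIFO — newest first]: 168 @ $19 = $3,192
Jul 8, 405 sold [LIFO — newest first]: 243 @ $19 + 162 @ $20 = $7,857
Jul 9, 102 sold [LIFO — newest first]: 102 @ $20 = $2,040
Total COGS = $3,192 + $7,857 + $2,040 = $13,089
Ending inventory: 235 @ $21 + 130 @ $19 + 117 @ $20 = $9,745
Check: goods available $22,834 = COGS $13,089 + ending $9,745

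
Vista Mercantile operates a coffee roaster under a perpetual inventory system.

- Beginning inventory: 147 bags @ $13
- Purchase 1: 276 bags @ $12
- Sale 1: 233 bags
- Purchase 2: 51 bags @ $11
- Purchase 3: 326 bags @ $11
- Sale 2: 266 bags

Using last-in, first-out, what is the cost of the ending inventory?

Sale 1 (233) [LIFO — newest first]: 233 @ $12 = $2,796
Sale 2 (266) [LIFO — newest first]: 266 @ $11 = $2,926
Total COGS = $2,796 + $2,926 = $5,722
Ending inventory: 147 @ $13 + 43 @ $12 + 51 @ $11 + 60 @ $11 = $3,648
Check: goods available $9,370 = COGS $5,722 + ending $3,648

Ending inventory = $3,648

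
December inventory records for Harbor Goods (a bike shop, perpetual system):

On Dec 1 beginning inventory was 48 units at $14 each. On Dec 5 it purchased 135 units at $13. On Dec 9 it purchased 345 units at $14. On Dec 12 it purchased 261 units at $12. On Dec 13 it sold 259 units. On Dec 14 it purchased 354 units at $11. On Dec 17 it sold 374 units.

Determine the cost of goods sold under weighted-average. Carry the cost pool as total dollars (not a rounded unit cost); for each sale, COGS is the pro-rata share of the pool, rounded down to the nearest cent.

After Dec 1: 48 on hand, pool $672.00 (≈ $14.0000 each)
After Dec 5: 183 on hand, pool $2,427.00 (≈ $13.2623 each)
After Dec 9: 528 on hand, pool $7,257.00 (≈ $13.7443 each)
After Dec 12: 789 on hand, pool $10,389.00 (≈ $13.1673 each)
Dec 13, sell 259: 259/789 × $10,389.00 → $3,410.33
After Dec 14: 884 on hand, pool $10,872.67 (≈ $12.2994 each)
Dec 17, sell 374: 374/884 × $10,872.67 → $4,599.97
Total COGS = $3,410.33 + $4,599.97 = $8,010.30
Ending inventory (cost pool remaining) = $6,272.70

COGS = $8,010.30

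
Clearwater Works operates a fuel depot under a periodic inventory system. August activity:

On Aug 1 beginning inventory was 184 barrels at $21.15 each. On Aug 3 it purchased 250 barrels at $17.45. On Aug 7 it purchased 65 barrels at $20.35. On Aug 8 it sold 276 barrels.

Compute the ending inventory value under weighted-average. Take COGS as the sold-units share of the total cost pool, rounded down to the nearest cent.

Aug 8, sell 276: 276/499 × $9,576.85 → $5,297.01
Ending inventory (cost pool remaining) = $4,279.84
Check: goods available $9,576.85 = COGS $5,297.01 + ending $4,279.84

Ending inventory = $4,279.84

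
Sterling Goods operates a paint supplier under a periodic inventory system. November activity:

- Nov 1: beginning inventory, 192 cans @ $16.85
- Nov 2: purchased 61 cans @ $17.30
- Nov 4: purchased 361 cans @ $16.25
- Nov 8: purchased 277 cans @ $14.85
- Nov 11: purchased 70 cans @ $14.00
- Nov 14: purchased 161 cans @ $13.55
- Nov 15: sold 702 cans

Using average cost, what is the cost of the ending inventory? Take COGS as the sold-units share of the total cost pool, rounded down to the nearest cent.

Nov 15, sell 702: 702/1122 × $17,431.75 → $10,906.49
Ending inventory (cost pool remaining) = $6,525.26
Check: goods available $17,431.75 = COGS $10,906.49 + ending $6,525.26

Ending inventory = $6,525.26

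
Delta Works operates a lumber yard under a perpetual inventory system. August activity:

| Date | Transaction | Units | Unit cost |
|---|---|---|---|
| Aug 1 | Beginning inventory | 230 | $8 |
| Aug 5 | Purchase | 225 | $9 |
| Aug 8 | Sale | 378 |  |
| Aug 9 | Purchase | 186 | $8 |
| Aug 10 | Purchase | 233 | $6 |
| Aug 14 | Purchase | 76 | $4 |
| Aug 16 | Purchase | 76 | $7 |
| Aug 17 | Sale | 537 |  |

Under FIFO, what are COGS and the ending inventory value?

COGS = $6,915; ending inventory = $672

Aug 8, 378 sold [FIFO — oldest first]: 230 @ $8 + 148 @ $9 = $3,172
Aug 17, 537 sold [FIFO — oldest first]: 77 @ $9 + 186 @ $8 + 233 @ $6 + 41 @ $4 = $3,743
Total COGS = $3,172 + $3,743 = $6,915
Ending inventory: 35 @ $4 + 76 @ $7 = $672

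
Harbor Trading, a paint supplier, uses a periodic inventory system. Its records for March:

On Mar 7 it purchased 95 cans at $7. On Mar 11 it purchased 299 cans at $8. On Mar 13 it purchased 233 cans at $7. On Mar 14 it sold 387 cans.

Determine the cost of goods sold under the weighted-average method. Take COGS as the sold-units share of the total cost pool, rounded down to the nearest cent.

Mar 14, sell 387: 387/627 × $4,688.00 → $2,893.55
Ending inventory (cost pool remaining) = $1,794.45

COGS = $2,893.55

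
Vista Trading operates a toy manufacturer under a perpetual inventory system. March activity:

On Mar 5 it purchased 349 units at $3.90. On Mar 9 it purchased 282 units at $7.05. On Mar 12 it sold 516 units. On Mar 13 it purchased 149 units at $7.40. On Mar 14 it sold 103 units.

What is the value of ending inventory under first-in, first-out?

Ending inventory = $1,187.20

Mar 12, 516 sold [FIFO — oldest first]: 349 @ $3.90 + 167 @ $7.05 = $2,538.45
Mar 14, 103 sold [FIFO — oldest first]: 103 @ $7.05 = $726.15
Total COGS = $2,538.45 + $726.15 = $3,264.60
Ending inventory: 12 @ $7.05 + 149 @ $7.40 = $1,187.20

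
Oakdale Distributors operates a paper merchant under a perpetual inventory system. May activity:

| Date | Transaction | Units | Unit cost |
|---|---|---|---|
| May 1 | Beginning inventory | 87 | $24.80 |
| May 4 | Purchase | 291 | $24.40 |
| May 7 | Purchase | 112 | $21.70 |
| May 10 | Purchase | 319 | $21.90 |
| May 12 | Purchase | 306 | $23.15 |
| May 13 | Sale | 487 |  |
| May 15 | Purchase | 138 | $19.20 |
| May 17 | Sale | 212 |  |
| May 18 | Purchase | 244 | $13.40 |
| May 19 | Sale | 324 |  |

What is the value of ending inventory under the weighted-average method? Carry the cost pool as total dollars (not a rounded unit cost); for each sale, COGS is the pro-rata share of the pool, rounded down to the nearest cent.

After May 1: 87 on hand, pool $2,157.60 (≈ $24.8000 each)
After May 4: 378 on hand, pool $9,258.00 (≈ $24.4921 each)
After May 7: 490 on hand, pool $11,688.40 (≈ $23.8539 each)
After May 10: 809 on hand, pool $18,674.50 (≈ $23.0834 each)
After May 12: 1115 on hand, pool $25,758.40 (≈ $23.1017 each)
May 13, sell 487: 487/1115 × $25,758.40 → $11,250.52
After May 15: 766 on hand, pool $17,157.48 (≈ $22.3988 each)
May 17, sell 212: 212/766 × $17,157.48 → $4,748.54
After May 18: 798 on hand, pool $15,678.54 (≈ $19.6473 each)
May 19, sell 324: 324/798 × $15,678.54 → $6,365.72
Total COGS = $11,250.52 + $4,748.54 + $6,365.72 = $22,364.78
Ending inventory (cost pool remaining) = $9,312.82
Check: goods available $31,677.60 = COGS $22,364.78 + ending $9,312.82

Ending inventory = $9,312.82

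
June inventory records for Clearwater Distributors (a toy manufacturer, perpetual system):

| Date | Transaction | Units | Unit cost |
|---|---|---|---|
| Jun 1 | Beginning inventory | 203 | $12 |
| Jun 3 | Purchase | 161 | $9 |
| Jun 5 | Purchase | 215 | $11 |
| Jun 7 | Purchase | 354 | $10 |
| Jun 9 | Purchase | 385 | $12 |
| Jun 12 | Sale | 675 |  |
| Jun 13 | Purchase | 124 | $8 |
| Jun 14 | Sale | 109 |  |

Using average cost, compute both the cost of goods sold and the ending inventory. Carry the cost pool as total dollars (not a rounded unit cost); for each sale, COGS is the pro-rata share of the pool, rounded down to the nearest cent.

COGS = $8,519.96; ending inventory = $6,882.04

After Jun 1: 203 on hand, pool $2,436.00 (≈ $12.0000 each)
After Jun 3: 364 on hand, pool $3,885.00 (≈ $10.6731 each)
After Jun 5: 579 on hand, pool $6,250.00 (≈ $10.7945 each)
After Jun 7: 933 on hand, pool $9,790.00 (≈ $10.4930 each)
After Jun 9: 1318 on hand, pool $14,410.00 (≈ $10.9332 each)
Jun 12, sell 675: 675/1318 × $14,410.00 → $7,379.93
After Jun 13: 767 on hand, pool $8,022.07 (≈ $10.4590 each)
Jun 14, sell 109: 109/767 × $8,022.07 → $1,140.03
Total COGS = $7,379.93 + $1,140.03 = $8,519.96
Ending inventory (cost pool remaining) = $6,882.04
Check: goods available $15,402.00 = COGS $8,519.96 + ending $6,882.04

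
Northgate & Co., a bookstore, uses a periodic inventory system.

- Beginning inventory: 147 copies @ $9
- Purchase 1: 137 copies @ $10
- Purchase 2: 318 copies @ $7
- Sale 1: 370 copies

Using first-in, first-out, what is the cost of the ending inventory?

Sale 1 (370) [FIFO — oldest first]: 147 @ $9 + 137 @ $10 + 86 @ $7 = $3,295
Ending inventory: 232 @ $7 = $1,624
Check: goods available $4,919 = COGS $3,295 + ending $1,624

Ending inventory = $1,624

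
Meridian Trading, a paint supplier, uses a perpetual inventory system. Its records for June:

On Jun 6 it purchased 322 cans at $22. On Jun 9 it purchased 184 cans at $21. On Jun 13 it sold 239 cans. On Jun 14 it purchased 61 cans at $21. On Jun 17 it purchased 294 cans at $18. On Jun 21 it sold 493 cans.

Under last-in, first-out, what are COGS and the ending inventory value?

Jun 13, 239 sold [LIFO — newest first]: 184 @ $21 + 55 @ $22 = $5,074
Jun 21, 493 sold [LIFO — newest first]: 294 @ $18 + 61 @ $21 + 138 @ $22 = $9,609
Total COGS = $5,074 + $9,609 = $14,683
Ending inventory: 129 @ $22 = $2,838
Check: goods available $17,521 = COGS $14,683 + ending $2,838

COGS = $14,683; ending inventory = $2,838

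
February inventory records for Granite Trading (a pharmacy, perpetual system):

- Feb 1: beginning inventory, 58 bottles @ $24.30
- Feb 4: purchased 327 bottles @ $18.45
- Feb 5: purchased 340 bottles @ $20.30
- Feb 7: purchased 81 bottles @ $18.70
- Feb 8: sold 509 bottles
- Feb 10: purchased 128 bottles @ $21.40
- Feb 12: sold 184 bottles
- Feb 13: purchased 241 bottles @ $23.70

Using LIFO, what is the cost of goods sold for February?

COGS = $13,812.70

Feb 8, 509 sold [LIFO — newest first]: 81 @ $18.70 + 340 @ $20.30 + 88 @ $18.45 = $10,040.30
Feb 12, 184 sold [LIFO — newest first]: 128 @ $21.40 + 56 @ $18.45 = $3,772.40
Total COGS = $10,040.30 + $3,772.40 = $13,812.70
Ending inventory: 58 @ $24.30 + 183 @ $18.45 + 241 @ $23.70 = $10,497.45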